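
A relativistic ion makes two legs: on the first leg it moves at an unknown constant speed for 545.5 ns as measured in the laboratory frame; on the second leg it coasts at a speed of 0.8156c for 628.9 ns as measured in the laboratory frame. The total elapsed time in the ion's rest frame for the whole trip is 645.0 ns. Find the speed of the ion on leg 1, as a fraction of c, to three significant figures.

Leg 1: speed unknown; τ_1 = 545.5/γ_1.
Leg 2: γ = 1/√(1 − 0.8156²) = 1/√0.3348 = 1.728; τ_2 = 628.9/1.728 = 363.9 ns.
Total proper time: τ_1 + 363.9 = 645.0, so τ_1 = 645.0 − 363.9 = 281.1 ns.
γ_1 = 545.5/281.1 = 1.941; β = √(1 − 1/γ²) = √0.7344.

β = 0.857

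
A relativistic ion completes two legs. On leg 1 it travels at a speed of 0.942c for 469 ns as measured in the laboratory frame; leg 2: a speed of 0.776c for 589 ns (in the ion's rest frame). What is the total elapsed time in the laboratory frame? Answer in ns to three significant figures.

Leg 1: 469 ns is already measured in the laboratory frame.
Leg 2: γ = 1/√(1 − 0.776²) = 1/√0.3978 = 1.585; Δt_2 = 1.585 × 589 = 933.8 ns.
Total: 469.0 + 933.8 ns.

Δt = 1400 ns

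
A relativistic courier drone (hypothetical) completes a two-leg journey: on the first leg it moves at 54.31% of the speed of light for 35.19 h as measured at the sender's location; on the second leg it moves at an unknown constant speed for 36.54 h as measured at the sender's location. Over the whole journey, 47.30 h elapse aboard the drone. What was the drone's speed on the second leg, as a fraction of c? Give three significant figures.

Leg 1: β = 0.5431; γ = 1/√(1 − 0.5431²) = 1/√0.7050 = 1.191; τ_1 = 35.19/1.191 = 29.55 h.
Leg 2: speed unknown; τ_2 = 36.54/γ_2.
Total proper time: 29.55 + τ_2 = 47.30, so τ_2 = 47.30 − 29.55 = 17.75 h.
γ_2 = 36.54/17.75 = 2.058; β = √(1 − 1/γ²) = √0.7640.

β = 0.874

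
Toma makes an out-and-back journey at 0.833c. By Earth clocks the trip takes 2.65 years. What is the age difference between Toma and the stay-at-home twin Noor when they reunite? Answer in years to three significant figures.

γ = 1/√(1 − 0.833²) = 1/√0.3061 = 1.807
Toma's elapsed proper time: τ = 2.65/1.807 = 1.466 years.
Age gap = Δt − τ = 2.65 − 1.466 years.

Δt − τ = 1.18 years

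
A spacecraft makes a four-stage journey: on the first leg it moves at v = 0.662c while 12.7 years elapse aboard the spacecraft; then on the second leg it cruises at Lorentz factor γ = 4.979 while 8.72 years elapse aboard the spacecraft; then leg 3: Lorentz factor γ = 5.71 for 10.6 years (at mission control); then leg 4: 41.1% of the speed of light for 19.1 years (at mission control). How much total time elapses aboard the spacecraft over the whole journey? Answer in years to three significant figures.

τ = 40.7 years

Leg 1: 12.7 years is already measured aboard the spacecraft.
Leg 2: 8.72 years is already measured aboard the spacecraft.
Leg 3: γ = 5.71; τ_3 = 10.6/5.710 = 1.856 years.
Leg 4: β = 0.411; γ = 1/√(1 − 0.411²) = 1/√0.8311 = 1.097; τ_4 = 19.1/1.097 = 17.41 years.
Total: 12.70 + 8.720 + 1.856 + 17.41 years.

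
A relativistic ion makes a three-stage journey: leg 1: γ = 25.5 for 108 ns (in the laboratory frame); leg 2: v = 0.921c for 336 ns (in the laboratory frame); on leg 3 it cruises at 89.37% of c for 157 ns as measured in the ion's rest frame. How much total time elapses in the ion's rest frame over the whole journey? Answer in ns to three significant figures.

τ = 292 ns

Leg 1: γ = 25.5; τ_1 = 108/25.50 = 4.235 ns.
Leg 2: γ = 1/√(1 − 0.921²) = 1/√0.1518 = 2.567; τ_2 = 336/2.567 = 130.9 ns.
Leg 3: 157 ns is already measured in the ion's rest frame.
Total: 4.235 + 130.9 + 157.0 ns.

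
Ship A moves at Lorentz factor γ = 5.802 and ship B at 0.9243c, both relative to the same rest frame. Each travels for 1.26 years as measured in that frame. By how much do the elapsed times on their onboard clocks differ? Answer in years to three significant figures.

|τ_A − τ_B| = 0.264 years

A: γ = 5.802; τ_A = 1.26/5.802 = 0.2172 years.
B: γ = 1/√(1 − 0.9243²) = 1/√0.1457 = 2.620; τ_B = 1.26/2.620 = 0.4809 years.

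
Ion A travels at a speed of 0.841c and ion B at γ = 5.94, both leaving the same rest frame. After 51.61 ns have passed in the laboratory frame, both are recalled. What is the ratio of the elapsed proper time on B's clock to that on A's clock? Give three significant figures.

A: γ = 1/√(1 − 0.841²) = 1/√0.2927 = 1.848. B: γ = 5.94.
τ_A/τ_B = γ_B/γ_A = 5.940/1.848 = 3.214, so τ_B/τ_A = 0.3112.

τ_B/τ_A = 0.311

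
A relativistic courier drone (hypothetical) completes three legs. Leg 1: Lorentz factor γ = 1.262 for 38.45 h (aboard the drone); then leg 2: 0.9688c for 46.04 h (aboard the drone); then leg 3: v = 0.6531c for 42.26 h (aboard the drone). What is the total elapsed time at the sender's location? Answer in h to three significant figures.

Δt = 290 h

Leg 1: γ = 1.262; Δt_1 = 1.262 × 38.45 = 48.52 h.
Leg 2: γ = 1/√(1 − 0.9688²) = 1/√0.06143 = 4.035; Δt_2 = 4.035 × 46.04 = 185.8 h.
Leg 3: γ = 1/√(1 − 0.6531²) = 1/√0.5735 = 1.321; Δt_3 = 1.321 × 42.26 = 55.81 h.
Total: 48.52 + 185.8 + 55.81 h.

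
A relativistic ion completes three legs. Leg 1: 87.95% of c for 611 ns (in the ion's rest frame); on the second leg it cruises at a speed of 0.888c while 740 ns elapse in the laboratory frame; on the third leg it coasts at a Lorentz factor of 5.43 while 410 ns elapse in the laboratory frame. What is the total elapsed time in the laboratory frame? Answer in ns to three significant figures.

Δt = 2430 ns

Leg 1: β = 0.8795; γ = 1/√(1 − 0.8795²) = 1/√0.2265 = 2.101; Δt_1 = 2.101 × 611 = 1284 ns.
Leg 2: 740 ns is already measured in the laboratory frame.
Leg 3: 410 ns is already measured in the laboratory frame.
Total: 1284 + 740.0 + 410.0 ns.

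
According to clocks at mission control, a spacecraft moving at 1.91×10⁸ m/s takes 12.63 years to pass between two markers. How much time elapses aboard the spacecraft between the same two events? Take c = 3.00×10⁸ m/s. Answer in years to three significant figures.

β = 1.91×10⁸/3.00×10⁸ = 0.6367; γ = 1/√(1 − 0.6367²) = 1.297
The interval measured at mission control is the dilated one; the clock aboard the spacecraft measures the proper time τ = Δt/γ = 12.63/1.297 years.

τ = 9.74 years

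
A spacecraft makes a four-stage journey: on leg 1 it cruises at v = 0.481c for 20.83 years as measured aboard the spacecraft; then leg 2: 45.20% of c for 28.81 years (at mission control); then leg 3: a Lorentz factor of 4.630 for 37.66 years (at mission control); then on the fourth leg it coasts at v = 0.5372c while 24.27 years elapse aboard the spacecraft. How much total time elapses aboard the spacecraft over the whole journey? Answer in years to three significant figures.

Leg 1: 20.83 years is already measured aboard the spacecraft.
Leg 2: β = 0.4520; γ = 1/√(1 − 0.4520²) = 1/√0.7957 = 1.121; τ_2 = 28.81/1.121 = 25.70 years.
Leg 3: γ = 4.630; τ_3 = 37.66/4.630 = 8.134 years.
Leg 4: 24.27 years is already measured aboard the spacecraft.
Total: 20.83 + 25.70 + 8.134 + 24.27 years.

τ = 78.9 years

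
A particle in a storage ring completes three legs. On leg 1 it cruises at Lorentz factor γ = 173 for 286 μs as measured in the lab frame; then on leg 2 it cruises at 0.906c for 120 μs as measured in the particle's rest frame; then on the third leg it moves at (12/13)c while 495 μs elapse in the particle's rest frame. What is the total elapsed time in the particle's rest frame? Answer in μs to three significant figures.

Leg 1: γ = 173; τ_1 = 286/173.0 = 1.653 μs.
Leg 2: 120 μs is already measured in the particle's rest frame.
Leg 3: 495 μs is already measured in the particle's rest frame.
Total: 1.653 + 120.0 + 495.0 μs.

τ = 617 μs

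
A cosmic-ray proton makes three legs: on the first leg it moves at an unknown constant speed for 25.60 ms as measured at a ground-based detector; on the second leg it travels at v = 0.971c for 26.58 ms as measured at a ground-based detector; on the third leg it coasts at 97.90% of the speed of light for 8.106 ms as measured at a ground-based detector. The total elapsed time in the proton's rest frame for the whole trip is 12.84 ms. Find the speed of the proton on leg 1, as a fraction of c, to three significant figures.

β = 0.982

Leg 1: speed unknown; τ_1 = 25.60/γ_1.
Leg 2: γ = 1/√(1 − 0.971²) = 1/√0.05716 = 4.183; τ_2 = 26.58/4.183 = 6.355 ms.
Leg 3: β = 0.9790; γ = 1/√(1 − 0.9790²) = 1/√0.04156 = 4.905; τ_3 = 8.106/4.905 = 1.652 ms.
Total proper time: τ_1 + 6.355 + 1.652 = 12.84, so τ_1 = 12.84 − 8.007 = 4.833 ms.
γ_1 = 25.60/4.833 = 5.297; β = √(1 − 1/γ²) = √0.9644.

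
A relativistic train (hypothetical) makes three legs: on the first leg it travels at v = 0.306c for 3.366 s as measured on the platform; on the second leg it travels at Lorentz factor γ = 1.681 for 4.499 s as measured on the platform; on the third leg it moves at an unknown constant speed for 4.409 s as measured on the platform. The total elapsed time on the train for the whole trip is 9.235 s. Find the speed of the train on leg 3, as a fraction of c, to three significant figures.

Leg 1: γ = 1/√(1 − 0.306²) = 1/√0.9064 = 1.050; τ_1 = 3.366/1.050 = 3.205 s.
Leg 2: γ = 1.681; τ_2 = 4.499/1.681 = 2.676 s.
Leg 3: speed unknown; τ_3 = 4.409/γ_3.
Total proper time: 3.205 + 2.676 + τ_3 = 9.235, so τ_3 = 9.235 − 5.881 = 3.354 s.
γ_3 = 4.409/3.354 = 1.315; β = √(1 − 1/γ²) = √0.4213.

β = 0.649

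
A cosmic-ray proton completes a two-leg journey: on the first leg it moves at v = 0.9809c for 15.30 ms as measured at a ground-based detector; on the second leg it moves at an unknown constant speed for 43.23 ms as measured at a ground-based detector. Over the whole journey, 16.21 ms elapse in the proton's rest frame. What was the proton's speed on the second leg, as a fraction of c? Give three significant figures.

Leg 1: γ = 1/√(1 − 0.9809²) = 1/√0.03784 = 5.141; τ_1 = 15.30/5.141 = 2.976 ms.
Leg 2: speed unknown; τ_2 = 43.23/γ_2.
Total proper time: 2.976 + τ_2 = 16.21, so τ_2 = 16.21 − 2.976 = 13.23 ms.
γ_2 = 43.23/13.23 = 3.267; β = √(1 − 1/γ²) = √0.9063.

β = 0.952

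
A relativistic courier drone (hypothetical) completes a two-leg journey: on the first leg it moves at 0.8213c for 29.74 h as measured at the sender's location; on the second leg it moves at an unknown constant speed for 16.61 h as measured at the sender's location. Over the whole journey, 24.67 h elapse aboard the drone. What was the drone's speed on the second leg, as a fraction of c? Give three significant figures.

β = 0.886

Leg 1: γ = 1/√(1 − 0.8213²) = 1/√0.3255 = 1.753; τ_1 = 29.74/1.753 = 16.97 h.
Leg 2: speed unknown; τ_2 = 16.61/γ_2.
Total proper time: 16.97 + τ_2 = 24.67, so τ_2 = 24.67 − 16.97 = 7.703 h.
γ_2 = 16.61/7.703 = 2.156; β = √(1 − 1/γ²) = √0.7849.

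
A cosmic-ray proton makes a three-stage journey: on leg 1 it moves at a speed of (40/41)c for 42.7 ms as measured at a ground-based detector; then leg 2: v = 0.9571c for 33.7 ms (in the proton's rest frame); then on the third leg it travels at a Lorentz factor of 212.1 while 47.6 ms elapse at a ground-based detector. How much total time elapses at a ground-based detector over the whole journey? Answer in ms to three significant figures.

Leg 1: 42.7 ms is already measured at a ground-based detector.
Leg 2: γ = 1/√(1 − 0.9571²) = 1/√0.08396 = 3.451; Δt_2 = 3.451 × 33.7 = 116.3 ms.
Leg 3: 47.6 ms is already measured at a ground-based detector.
Total: 42.70 + 116.3 + 47.60 ms.

Δt = 207 ms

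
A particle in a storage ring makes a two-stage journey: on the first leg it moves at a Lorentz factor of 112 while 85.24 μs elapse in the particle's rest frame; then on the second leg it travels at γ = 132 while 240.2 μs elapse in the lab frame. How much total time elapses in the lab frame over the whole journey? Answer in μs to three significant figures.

Leg 1: γ = 112; Δt_1 = 112.0 × 85.24 = 9547 μs.
Leg 2: 240.2 μs is already measured in the lab frame.
Total: 9547 + 240.2 μs.

Δt = 9790 μs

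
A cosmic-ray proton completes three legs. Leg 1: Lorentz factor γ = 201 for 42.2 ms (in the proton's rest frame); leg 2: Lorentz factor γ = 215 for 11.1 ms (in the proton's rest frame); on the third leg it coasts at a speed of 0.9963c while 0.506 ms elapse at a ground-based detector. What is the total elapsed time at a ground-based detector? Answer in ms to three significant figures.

Δt = 1.09×10⁴ ms

Leg 1: γ = 201; Δt_1 = 201.0 × 42.2 = 8482 ms.
Leg 2: γ = 215; Δt_2 = 215.0 × 11.1 = 2386 ms.
Leg 3: 0.506 ms is already measured at a ground-based detector.
Total: 8482 + 2386 + 0.5060 ms.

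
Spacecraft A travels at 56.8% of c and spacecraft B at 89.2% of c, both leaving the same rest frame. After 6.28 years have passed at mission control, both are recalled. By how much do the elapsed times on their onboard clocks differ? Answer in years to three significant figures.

|τ_A − τ_B| = 2.33 years

A: β = 0.568; γ = 1/√(1 − 0.568²) = 1/√0.6774 = 1.215; τ_A = 6.28/1.215 = 5.169 years.
B: β = 0.892; γ = 1/√(1 − 0.892²) = 1/√0.2043 = 2.212; τ_B = 6.28/2.212 = 2.839 years.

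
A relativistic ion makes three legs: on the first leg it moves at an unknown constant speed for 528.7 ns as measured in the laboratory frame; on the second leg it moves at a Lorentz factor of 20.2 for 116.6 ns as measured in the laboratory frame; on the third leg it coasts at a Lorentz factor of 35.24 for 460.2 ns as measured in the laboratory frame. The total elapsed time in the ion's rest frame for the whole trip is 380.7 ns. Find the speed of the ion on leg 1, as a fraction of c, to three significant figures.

Leg 1: speed unknown; τ_1 = 528.7/γ_1.
Leg 2: γ = 20.2; τ_2 = 116.6/20.20 = 5.772 ns.
Leg 3: γ = 35.24; τ_3 = 460.2/35.24 = 13.06 ns.
Total proper time: τ_1 + 5.772 + 13.06 = 380.7, so τ_1 = 380.7 − 18.83 = 361.9 ns.
γ_1 = 528.7/361.9 = 1.461; β = √(1 − 1/γ²) = √0.5315.

β = 0.729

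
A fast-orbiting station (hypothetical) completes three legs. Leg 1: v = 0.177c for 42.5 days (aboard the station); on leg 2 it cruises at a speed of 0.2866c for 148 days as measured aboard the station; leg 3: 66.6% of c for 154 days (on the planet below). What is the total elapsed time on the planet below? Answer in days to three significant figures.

Δt = 352 days

Leg 1: γ = 1/√(1 − 0.177²) = 1/√0.9687 = 1.016; Δt_1 = 1.016 × 42.5 = 43.18 days.
Leg 2: γ = 1/√(1 − 0.2866²) = 1/√0.9179 = 1.044; Δt_2 = 1.044 × 148 = 154.5 days.
Leg 3: 154 days is already measured on the planet below.
Total: 43.18 + 154.5 + 154.0 days.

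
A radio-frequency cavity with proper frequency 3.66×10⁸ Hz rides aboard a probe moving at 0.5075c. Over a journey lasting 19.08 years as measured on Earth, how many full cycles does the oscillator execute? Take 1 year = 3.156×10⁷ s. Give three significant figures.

γ = 1/√(1 − 0.5075²) = 1/√0.7424 = 1.161
The oscillator's own cycle count is N = f × τ where τ is the proper time aboard the probe. τ = Δt/γ = 19.08/1.161 = 16.44 years = 5.189×10⁸ s.
N = 3.66×10⁸ × 5.189×10⁸ = 1.899×10¹⁷.

N = 1.90×10¹⁷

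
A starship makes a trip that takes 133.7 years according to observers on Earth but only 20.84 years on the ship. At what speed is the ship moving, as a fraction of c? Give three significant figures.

β = 0.988

The proper time is measured on the ship (both events occur at the ship's location); Δt is measured on Earth. γ = Δt/τ = 133.7/20.84 = 6.416.
β = √(1 − 1/γ²) = √(1 − 0.02430) = √0.9757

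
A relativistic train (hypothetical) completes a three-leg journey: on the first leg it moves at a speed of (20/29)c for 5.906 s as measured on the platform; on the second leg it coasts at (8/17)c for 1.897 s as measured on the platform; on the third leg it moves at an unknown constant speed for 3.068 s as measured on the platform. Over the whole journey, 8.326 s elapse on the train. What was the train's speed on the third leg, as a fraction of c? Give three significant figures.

β = 0.633

Leg 1: γ = 1/√(1 − (20/29)²) = 29/21 ≈ 1.381; τ_1 = 5.906/1.381 = 4.277 s.
Leg 2: γ = 1/√(1 − (8/17)²) = 17/15 ≈ 1.133; τ_2 = 1.897/1.133 = 1.674 s.
Leg 3: speed unknown; τ_3 = 3.068/γ_3.
Total proper time: 4.277 + 1.674 + τ_3 = 8.326, so τ_3 = 8.326 − 5.951 = 2.375 s.
γ_3 = 3.068/2.375 = 1.292; β = √(1 − 1/γ²) = √0.4005.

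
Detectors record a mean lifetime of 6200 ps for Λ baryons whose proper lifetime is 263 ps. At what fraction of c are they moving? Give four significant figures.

γ = Δt/τ₀ = 6200/263 = 23.57
β = √(1 − 1/γ²) = √(1 − 0.001799) = √0.9982

β = 0.9991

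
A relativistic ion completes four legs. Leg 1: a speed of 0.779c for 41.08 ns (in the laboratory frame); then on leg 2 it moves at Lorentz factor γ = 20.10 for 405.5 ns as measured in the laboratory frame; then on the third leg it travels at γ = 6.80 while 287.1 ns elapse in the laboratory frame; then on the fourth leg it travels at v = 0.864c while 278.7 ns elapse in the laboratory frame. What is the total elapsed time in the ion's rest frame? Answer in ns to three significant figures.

Leg 1: γ = 1/√(1 − 0.779²) = 1/√0.3932 = 1.595; τ_1 = 41.08/1.595 = 25.76 ns.
Leg 2: γ = 20.10; τ_2 = 405.5/20.10 = 20.17 ns.
Leg 3: γ = 6.80; τ_3 = 287.1/6.800 = 42.22 ns.
Leg 4: γ = 1/√(1 − 0.864²) = 1/√0.2535 = 1.986; τ_4 = 278.7/1.986 = 140.3 ns.
Total: 25.76 + 20.17 + 42.22 + 140.3 ns.

τ = 228 ns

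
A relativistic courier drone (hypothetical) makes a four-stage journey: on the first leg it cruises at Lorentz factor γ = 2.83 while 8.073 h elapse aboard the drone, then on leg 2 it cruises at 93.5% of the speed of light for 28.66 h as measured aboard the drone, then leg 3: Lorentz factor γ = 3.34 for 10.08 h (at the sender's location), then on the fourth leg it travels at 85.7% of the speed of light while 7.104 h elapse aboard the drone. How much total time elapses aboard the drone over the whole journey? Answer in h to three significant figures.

Leg 1: 8.073 h is already measured aboard the drone.
Leg 2: 28.66 h is already measured aboard the drone.
Leg 3: γ = 3.34; τ_3 = 10.08/3.340 = 3.018 h.
Leg 4: 7.104 h is already measured aboard the drone.
Total: 8.073 + 28.66 + 3.018 + 7.104 h.

τ = 46.9 h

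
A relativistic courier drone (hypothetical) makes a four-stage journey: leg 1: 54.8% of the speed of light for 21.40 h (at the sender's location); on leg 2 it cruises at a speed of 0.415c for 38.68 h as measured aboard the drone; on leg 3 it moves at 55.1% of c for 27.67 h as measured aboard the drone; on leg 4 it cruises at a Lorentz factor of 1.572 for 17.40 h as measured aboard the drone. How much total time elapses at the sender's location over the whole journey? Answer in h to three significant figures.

Δt = 124 h

Leg 1: 21.40 h is already measured at the sender's location.
Leg 2: γ = 1/√(1 − 0.415²) = 1/√0.8278 = 1.099; Δt_2 = 1.099 × 38.68 = 42.51 h.
Leg 3: β = 0.551; γ = 1/√(1 − 0.551²) = 1/√0.6964 = 1.198; Δt_3 = 1.198 × 27.67 = 33.16 h.
Leg 4: γ = 1.572; Δt_4 = 1.572 × 17.40 = 27.35 h.
Total: 21.40 + 42.51 + 33.16 + 27.35 h.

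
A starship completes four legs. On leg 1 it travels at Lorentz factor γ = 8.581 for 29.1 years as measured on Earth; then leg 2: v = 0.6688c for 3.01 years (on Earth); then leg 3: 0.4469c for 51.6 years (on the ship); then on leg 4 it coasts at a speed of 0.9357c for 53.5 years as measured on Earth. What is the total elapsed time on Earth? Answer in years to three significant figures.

Leg 1: 29.1 years is already measured on Earth.
Leg 2: 3.01 years is already measured on Earth.
Leg 3: γ = 1/√(1 − 0.4469²) = 1/√0.8003 = 1.118; Δt_3 = 1.118 × 51.6 = 57.68 years.
Leg 4: 53.5 years is already measured on Earth.
Total: 29.10 + 3.010 + 57.68 + 53.50 years.

Δt = 143 years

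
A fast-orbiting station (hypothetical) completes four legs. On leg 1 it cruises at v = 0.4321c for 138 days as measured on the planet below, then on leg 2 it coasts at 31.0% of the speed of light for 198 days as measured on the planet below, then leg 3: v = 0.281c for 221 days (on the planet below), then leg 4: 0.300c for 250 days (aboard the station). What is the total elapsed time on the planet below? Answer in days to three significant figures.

Δt = 819 days

Leg 1: 138 days is already measured on the planet below.
Leg 2: 198 days is already measured on the planet below.
Leg 3: 221 days is already measured on the planet below.
Leg 4: γ = 1/√(1 − 0.300²) = 1/√0.9100 = 1.048; Δt_4 = 1.048 × 250 = 262.1 days.
Total: 138.0 + 198.0 + 221.0 + 262.1 days.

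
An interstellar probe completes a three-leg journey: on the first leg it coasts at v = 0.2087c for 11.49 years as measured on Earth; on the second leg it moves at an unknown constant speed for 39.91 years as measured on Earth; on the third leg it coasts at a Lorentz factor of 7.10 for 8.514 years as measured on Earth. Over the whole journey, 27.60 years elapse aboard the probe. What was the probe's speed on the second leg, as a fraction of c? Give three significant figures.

β = 0.925

Leg 1: γ = 1/√(1 − 0.2087²) = 1/√0.9564 = 1.023; τ_1 = 11.49/1.023 = 11.24 years.
Leg 2: speed unknown; τ_2 = 39.91/γ_2.
Leg 3: γ = 7.10; τ_3 = 8.514/7.100 = 1.199 years.
Total proper time: 11.24 + τ_2 + 1.199 = 27.60, so τ_2 = 27.60 − 12.44 = 15.16 years.
γ_2 = 39.91/15.16 = 2.632; β = √(1 − 1/γ²) = √0.8556.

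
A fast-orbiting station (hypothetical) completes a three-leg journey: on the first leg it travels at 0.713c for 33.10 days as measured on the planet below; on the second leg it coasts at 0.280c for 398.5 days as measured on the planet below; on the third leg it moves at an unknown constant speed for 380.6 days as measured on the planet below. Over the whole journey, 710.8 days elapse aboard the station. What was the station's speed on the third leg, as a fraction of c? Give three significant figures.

Leg 1: γ = 1/√(1 − 0.713²) = 1/√0.4916 = 1.426; τ_1 = 33.10/1.426 = 23.21 days.
Leg 2: γ = 1/√(1 − 0.280²) = 25/24 ≈ 1.042; τ_2 = 398.5/1.042 = 382.6 days.
Leg 3: speed unknown; τ_3 = 380.6/γ_3.
Total proper time: 23.21 + 382.6 + τ_3 = 710.8, so τ_3 = 710.8 − 405.8 = 305.0 days.
γ_3 = 380.6/305.0 = 1.248; β = √(1 − 1/γ²) = √0.3577.

β = 0.598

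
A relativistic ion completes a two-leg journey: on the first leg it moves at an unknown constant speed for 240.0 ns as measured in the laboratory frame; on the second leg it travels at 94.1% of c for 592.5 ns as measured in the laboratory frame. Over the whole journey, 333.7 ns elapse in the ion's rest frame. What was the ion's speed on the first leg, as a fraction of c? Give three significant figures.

β = 0.832

Leg 1: speed unknown; τ_1 = 240.0/γ_1.
Leg 2: β = 0.941; γ = 1/√(1 − 0.941²) = 1/√0.1145 = 2.955; τ_2 = 592.5/2.955 = 200.5 ns.
Total proper time: τ_1 + 200.5 = 333.7, so τ_1 = 333.7 − 200.5 = 133.2 ns.
γ_1 = 240.0/133.2 = 1.802; β = √(1 − 1/γ²) = √0.6920.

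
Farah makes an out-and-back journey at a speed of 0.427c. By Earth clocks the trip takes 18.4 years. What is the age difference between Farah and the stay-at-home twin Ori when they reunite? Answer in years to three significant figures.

Δt − τ = 1.76 years

γ = 1/√(1 − 0.427²) = 1/√0.8177 = 1.106
Farah's elapsed proper time: τ = 18.4/1.106 = 16.64 years.
Age gap = Δt − τ = 18.4 − 16.64 years.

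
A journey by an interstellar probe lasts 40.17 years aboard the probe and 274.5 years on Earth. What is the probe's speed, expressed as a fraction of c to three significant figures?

v = 0.989c

The proper time is measured aboard the probe (both events occur at the probe's location); Δt is measured on Earth. γ = Δt/τ = 274.5/40.17 = 6.833.
β = √(1 − 1/γ²) = √(1 − 0.02142) = √0.9786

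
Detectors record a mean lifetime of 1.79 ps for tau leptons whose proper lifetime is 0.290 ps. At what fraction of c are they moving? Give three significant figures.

γ = Δt/τ₀ = 1.79/0.290 = 6.172
β = √(1 − 1/γ²) = √(1 − 0.02625) = √0.9738

v = 0.987c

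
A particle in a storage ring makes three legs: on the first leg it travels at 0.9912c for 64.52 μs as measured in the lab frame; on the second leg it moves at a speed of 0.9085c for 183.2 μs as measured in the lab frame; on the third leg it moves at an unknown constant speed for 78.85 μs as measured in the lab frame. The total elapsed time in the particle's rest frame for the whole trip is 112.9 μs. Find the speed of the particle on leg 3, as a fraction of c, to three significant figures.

Leg 1: γ = 1/√(1 − 0.9912²) = 1/√0.01752 = 7.554; τ_1 = 64.52/7.554 = 8.541 μs.
Leg 2: γ = 1/√(1 − 0.9085²) = 1/√0.1746 = 2.393; τ_2 = 183.2/2.393 = 76.56 μs.
Leg 3: speed unknown; τ_3 = 78.85/γ_3.
Total proper time: 8.541 + 76.56 + τ_3 = 112.9, so τ_3 = 112.9 − 85.10 = 27.80 μs.
γ_3 = 78.85/27.80 = 2.836; β = √(1 − 1/γ²) = √0.8757.

β = 0.936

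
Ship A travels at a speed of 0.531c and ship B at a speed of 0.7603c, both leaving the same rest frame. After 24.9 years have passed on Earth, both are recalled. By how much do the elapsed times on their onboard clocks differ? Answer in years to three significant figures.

|τ_A − τ_B| = 4.93 years

A: γ = 1/√(1 − 0.531²) = 1/√0.7180 = 1.180; τ_A = 24.9/1.180 = 21.10 years.
B: γ = 1/√(1 − 0.7603²) = 1/√0.4219 = 1.539; τ_B = 24.9/1.539 = 16.17 years.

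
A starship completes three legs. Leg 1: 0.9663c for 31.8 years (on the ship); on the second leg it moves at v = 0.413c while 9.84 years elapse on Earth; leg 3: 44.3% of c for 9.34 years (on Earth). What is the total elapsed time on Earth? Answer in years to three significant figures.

Leg 1: γ = 1/√(1 − 0.9663²) = 1/√0.06626 = 3.885; Δt_1 = 3.885 × 31.8 = 123.5 years.
Leg 2: 9.84 years is already measured on Earth.
Leg 3: 9.34 years is already measured on Earth.
Total: 123.5 + 9.840 + 9.340 years.

Δt = 143 years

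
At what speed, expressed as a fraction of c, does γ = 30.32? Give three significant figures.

β = 0.999

β = √(1 − 1/γ²) = √(1 − 1/30.32²) = √(1 − 0.001088) = √0.9989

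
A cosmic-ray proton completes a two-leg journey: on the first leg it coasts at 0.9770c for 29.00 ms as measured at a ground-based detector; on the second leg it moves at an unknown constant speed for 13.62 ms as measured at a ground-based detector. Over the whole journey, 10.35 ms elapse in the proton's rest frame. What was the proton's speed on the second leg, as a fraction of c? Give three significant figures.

Leg 1: γ = 1/√(1 − 0.9770²) = 1/√0.04547 = 4.690; τ_1 = 29.00/4.690 = 6.184 ms.
Leg 2: speed unknown; τ_2 = 13.62/γ_2.
Total proper time: 6.184 + τ_2 = 10.35, so τ_2 = 10.35 − 6.184 = 4.166 ms.
γ_2 = 13.62/4.166 = 3.269; β = √(1 − 1/γ²) = √0.9064.

β = 0.952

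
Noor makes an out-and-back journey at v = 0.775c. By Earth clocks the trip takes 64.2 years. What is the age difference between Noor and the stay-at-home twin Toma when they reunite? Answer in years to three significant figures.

Δt − τ = 23.6 years

γ = 1/√(1 − 0.775²) = 1/√0.3994 = 1.582
Noor's elapsed proper time: τ = 64.2/1.582 = 40.57 years.
Age gap = Δt − τ = 64.2 − 40.57 years.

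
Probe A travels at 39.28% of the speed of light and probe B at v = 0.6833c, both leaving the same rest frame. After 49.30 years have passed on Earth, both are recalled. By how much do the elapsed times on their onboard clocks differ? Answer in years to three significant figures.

|τ_A − τ_B| = 9.34 years

A: β = 0.3928; γ = 1/√(1 − 0.3928²) = 1/√0.8457 = 1.087; τ_A = 49.30/1.087 = 45.34 years.
B: γ = 1/√(1 − 0.6833²) = 1/√0.5331 = 1.370; τ_B = 49.30/1.370 = 36.00 years.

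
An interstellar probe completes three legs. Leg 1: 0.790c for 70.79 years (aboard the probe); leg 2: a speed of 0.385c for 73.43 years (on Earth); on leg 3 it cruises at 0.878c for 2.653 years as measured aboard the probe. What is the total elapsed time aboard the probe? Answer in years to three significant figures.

Leg 1: 70.79 years is already measured aboard the probe.
Leg 2: γ = 1/√(1 − 0.385²) = 1/√0.8518 = 1.084; τ_2 = 73.43/1.084 = 67.77 years.
Leg 3: 2.653 years is already measured aboard the probe.
Total: 70.79 + 67.77 + 2.653 years.

τ = 141 years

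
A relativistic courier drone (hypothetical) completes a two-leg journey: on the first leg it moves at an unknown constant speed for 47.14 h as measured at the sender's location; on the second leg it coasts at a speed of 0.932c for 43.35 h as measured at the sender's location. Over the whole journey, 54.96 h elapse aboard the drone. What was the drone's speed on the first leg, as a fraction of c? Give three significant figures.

β = 0.554

Leg 1: speed unknown; τ_1 = 47.14/γ_1.
Leg 2: γ = 1/√(1 − 0.932²) = 1/√0.1314 = 2.759; τ_2 = 43.35/2.759 = 15.71 h.
Total proper time: τ_1 + 15.71 = 54.96, so τ_1 = 54.96 − 15.71 = 39.25 h.
γ_1 = 47.14/39.25 = 1.201; β = √(1 − 1/γ²) = √0.3068.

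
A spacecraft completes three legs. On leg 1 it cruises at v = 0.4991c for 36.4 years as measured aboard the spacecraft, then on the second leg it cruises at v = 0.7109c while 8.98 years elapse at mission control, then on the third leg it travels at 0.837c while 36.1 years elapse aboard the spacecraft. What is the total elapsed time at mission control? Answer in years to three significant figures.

Leg 1: γ = 1/√(1 − 0.4991²) = 1/√0.7509 = 1.154; Δt_1 = 1.154 × 36.4 = 42.01 years.
Leg 2: 8.98 years is already measured at mission control.
Leg 3: γ = 1/√(1 − 0.837²) = 1/√0.2994 = 1.827; Δt_3 = 1.827 × 36.1 = 65.97 years.
Total: 42.01 + 8.980 + 65.97 years.

Δt = 117 years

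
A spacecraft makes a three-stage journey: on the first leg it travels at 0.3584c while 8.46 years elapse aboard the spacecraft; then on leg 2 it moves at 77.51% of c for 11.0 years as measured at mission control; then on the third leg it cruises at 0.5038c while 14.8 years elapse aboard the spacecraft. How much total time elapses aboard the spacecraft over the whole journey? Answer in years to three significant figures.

τ = 30.2 years

Leg 1: 8.46 years is already measured aboard the spacecraft.
Leg 2: β = 0.7751; γ = 1/√(1 − 0.7751²) = 1/√0.3992 = 1.583; τ_2 = 11.0/1.583 = 6.950 years.
Leg 3: 14.8 years is already measured aboard the spacecraft.
Total: 8.460 + 6.950 + 14.80 years.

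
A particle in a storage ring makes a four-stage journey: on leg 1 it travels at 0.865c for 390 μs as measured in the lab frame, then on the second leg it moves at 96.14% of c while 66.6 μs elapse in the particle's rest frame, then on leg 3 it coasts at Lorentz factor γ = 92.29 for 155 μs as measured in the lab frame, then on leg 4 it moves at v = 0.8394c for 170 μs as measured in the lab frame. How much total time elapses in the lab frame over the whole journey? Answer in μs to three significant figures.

Leg 1: 390 μs is already measured in the lab frame.
Leg 2: β = 0.9614; γ = 1/√(1 − 0.9614²) = 1/√0.07571 = 3.634; Δt_2 = 3.634 × 66.6 = 242.0 μs.
Leg 3: 155 μs is already measured in the lab frame.
Leg 4: 170 μs is already measured in the lab frame.
Total: 390.0 + 242.0 + 155.0 + 170.0 μs.

Δt = 957 μs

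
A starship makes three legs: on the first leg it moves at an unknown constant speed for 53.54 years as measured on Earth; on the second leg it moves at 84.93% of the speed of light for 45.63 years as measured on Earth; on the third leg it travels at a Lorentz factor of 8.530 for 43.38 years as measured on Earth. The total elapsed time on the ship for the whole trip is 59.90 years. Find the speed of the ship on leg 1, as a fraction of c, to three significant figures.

β = 0.819

Leg 1: speed unknown; τ_1 = 53.54/γ_1.
Leg 2: β = 0.8493; γ = 1/√(1 − 0.8493²) = 1/√0.2787 = 1.894; τ_2 = 45.63/1.894 = 24.09 years.
Leg 3: γ = 8.530; τ_3 = 43.38/8.530 = 5.086 years.
Total proper time: τ_1 + 24.09 + 5.086 = 59.90, so τ_1 = 59.90 − 29.17 = 30.73 years.
γ_1 = 53.54/30.73 = 1.743; β = √(1 − 1/γ²) = √0.6707.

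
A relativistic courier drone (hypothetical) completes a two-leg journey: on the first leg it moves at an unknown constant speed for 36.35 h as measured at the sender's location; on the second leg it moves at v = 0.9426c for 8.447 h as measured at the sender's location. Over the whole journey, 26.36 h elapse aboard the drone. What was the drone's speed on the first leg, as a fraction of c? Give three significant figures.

β = 0.762

Leg 1: speed unknown; τ_1 = 36.35/γ_1.
Leg 2: γ = 1/√(1 − 0.9426²) = 1/√0.1115 = 2.995; τ_2 = 8.447/2.995 = 2.821 h.
Total proper time: τ_1 + 2.821 = 26.36, so τ_1 = 26.36 − 2.821 = 23.54 h.
γ_1 = 36.35/23.54 = 1.544; β = √(1 − 1/γ²) = √0.5806.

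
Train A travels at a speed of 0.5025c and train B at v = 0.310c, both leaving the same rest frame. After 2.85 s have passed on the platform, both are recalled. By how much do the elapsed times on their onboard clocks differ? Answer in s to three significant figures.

|τ_A − τ_B| = 0.246 s

A: γ = 1/√(1 − 0.5025²) = 1/√0.7475 = 1.157; τ_A = 2.85/1.157 = 2.464 s.
B: γ = 1/√(1 − 0.310²) = 1/√0.9039 = 1.052; τ_B = 2.85/1.052 = 2.710 s.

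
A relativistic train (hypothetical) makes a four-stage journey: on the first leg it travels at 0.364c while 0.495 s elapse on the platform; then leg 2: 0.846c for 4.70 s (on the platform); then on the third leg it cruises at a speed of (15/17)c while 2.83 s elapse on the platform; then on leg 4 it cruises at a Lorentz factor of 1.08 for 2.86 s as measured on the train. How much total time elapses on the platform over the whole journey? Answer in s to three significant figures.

Δt = 11.1 s

Leg 1: 0.495 s is already measured on the platform.
Leg 2: 4.70 s is already measured on the platform.
Leg 3: 2.83 s is already measured on the platform.
Leg 4: γ = 1.08; Δt_4 = 1.080 × 2.86 = 3.089 s.
Total: 0.4950 + 4.700 + 2.830 + 3.089 s.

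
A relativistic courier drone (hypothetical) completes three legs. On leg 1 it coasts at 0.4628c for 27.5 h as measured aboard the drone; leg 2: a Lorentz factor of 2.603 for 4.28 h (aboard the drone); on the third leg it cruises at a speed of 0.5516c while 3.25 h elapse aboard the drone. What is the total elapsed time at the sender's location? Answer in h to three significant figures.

Δt = 46.1 h

Leg 1: γ = 1/√(1 − 0.4628²) = 1/√0.7858 = 1.128; Δt_1 = 1.128 × 27.5 = 31.02 h.
Leg 2: γ = 2.603; Δt_2 = 2.603 × 4.28 = 11.14 h.
Leg 3: γ = 1/√(1 − 0.5516²) = 1/√0.6957 = 1.199; Δt_3 = 1.199 × 3.25 = 3.896 h.
Total: 31.02 + 11.14 + 3.896 h.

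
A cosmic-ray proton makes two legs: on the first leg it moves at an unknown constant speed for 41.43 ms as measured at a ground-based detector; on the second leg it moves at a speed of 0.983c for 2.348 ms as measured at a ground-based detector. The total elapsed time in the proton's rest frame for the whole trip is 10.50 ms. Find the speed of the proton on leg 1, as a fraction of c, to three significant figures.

β = 0.970

Leg 1: speed unknown; τ_1 = 41.43/γ_1.
Leg 2: γ = 1/√(1 − 0.983²) = 1/√0.03371 = 5.446; τ_2 = 2.348/5.446 = 0.4311 ms.
Total proper time: τ_1 + 0.4311 = 10.50, so τ_1 = 10.50 − 0.4311 = 10.07 ms.
γ_1 = 41.43/10.07 = 4.115; β = √(1 − 1/γ²) = √0.9409.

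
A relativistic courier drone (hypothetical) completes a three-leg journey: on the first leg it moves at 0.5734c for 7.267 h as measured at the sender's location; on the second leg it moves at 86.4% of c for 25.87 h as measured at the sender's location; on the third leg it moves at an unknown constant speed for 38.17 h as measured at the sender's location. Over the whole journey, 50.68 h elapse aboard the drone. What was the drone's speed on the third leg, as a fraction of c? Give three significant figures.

β = 0.557

Leg 1: γ = 1/√(1 − 0.5734²) = 1/√0.6712 = 1.221; τ_1 = 7.267/1.221 = 5.954 h.
Leg 2: β = 0.864; γ = 1/√(1 − 0.864²) = 1/√0.2535 = 1.986; τ_2 = 25.87/1.986 = 13.03 h.
Leg 3: speed unknown; τ_3 = 38.17/γ_3.
Total proper time: 5.954 + 13.03 + τ_3 = 50.68, so τ_3 = 50.68 − 18.98 = 31.70 h.
γ_3 = 38.17/31.70 = 1.204; β = √(1 − 1/γ²) = √0.3102.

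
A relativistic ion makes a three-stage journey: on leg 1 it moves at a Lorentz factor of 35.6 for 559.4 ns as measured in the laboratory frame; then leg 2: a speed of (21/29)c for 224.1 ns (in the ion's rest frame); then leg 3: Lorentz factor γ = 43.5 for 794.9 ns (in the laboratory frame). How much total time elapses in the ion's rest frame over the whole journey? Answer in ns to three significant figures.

τ = 258 ns

Leg 1: γ = 35.6; τ_1 = 559.4/35.60 = 15.71 ns.
Leg 2: 224.1 ns is already measured in the ion's rest frame.
Leg 3: γ = 43.5; τ_3 = 794.9/43.50 = 18.27 ns.
Total: 15.71 + 224.1 + 18.27 ns.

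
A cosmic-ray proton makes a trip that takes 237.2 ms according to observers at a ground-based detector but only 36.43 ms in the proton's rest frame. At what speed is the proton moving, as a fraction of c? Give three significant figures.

v = 0.988c

The proper time is measured in the proton's rest frame (both events occur at the proton's location); Δt is measured at a ground-based detector. γ = Δt/τ = 237.2/36.43 = 6.511.
β = √(1 − 1/γ²) = √(1 − 0.02359) = √0.9764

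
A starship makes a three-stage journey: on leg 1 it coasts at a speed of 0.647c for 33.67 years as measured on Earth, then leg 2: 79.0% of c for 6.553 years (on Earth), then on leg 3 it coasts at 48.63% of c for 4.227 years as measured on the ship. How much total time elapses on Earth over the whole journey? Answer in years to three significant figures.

Δt = 45.1 years

Leg 1: 33.67 years is already measured on Earth.
Leg 2: 6.553 years is already measured on Earth.
Leg 3: β = 0.4863; γ = 1/√(1 − 0.4863²) = 1/√0.7635 = 1.144; Δt_3 = 1.144 × 4.227 = 4.838 years.
Total: 33.67 + 6.553 + 4.838 years.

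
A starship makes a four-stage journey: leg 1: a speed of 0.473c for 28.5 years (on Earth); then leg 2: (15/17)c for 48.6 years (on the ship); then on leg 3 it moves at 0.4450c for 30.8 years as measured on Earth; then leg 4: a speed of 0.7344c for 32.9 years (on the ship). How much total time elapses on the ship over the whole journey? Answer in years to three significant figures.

τ = 134 years

Leg 1: γ = 1/√(1 − 0.473²) = 1/√0.7763 = 1.135; τ_1 = 28.5/1.135 = 25.11 years.
Leg 2: 48.6 years is already measured on the ship.
Leg 3: γ = 1/√(1 − 0.4450²) = 1/√0.8020 = 1.117; τ_3 = 30.8/1.117 = 27.58 years.
Leg 4: 32.9 years is already measured on the ship.
Total: 25.11 + 48.60 + 27.58 + 32.90 years.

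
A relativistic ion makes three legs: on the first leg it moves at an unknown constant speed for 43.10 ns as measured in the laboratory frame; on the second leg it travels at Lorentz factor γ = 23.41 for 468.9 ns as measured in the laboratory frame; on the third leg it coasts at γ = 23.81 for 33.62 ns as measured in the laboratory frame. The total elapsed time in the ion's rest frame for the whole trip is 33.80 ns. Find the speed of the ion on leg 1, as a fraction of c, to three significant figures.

Leg 1: speed unknown; τ_1 = 43.10/γ_1.
Leg 2: γ = 23.41; τ_2 = 468.9/23.41 = 20.03 ns.
Leg 3: γ = 23.81; τ_3 = 33.62/23.81 = 1.412 ns.
Total proper time: τ_1 + 20.03 + 1.412 = 33.80, so τ_1 = 33.80 − 21.44 = 12.36 ns.
γ_1 = 43.10/12.36 = 3.488; β = √(1 − 1/γ²) = √0.9178.

β = 0.958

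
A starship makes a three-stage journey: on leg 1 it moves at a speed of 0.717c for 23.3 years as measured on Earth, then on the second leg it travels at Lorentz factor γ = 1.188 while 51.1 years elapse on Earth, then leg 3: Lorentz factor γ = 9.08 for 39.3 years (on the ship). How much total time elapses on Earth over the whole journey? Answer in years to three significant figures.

Δt = 431 years

Leg 1: 23.3 years is already measured on Earth.
Leg 2: 51.1 years is already measured on Earth.
Leg 3: γ = 9.08; Δt_3 = 9.080 × 39.3 = 356.8 years.
Total: 23.30 + 51.10 + 356.8 years.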